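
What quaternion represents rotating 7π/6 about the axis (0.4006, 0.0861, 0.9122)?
-0.2588 + 0.3869i + 0.0832j + 0.8811k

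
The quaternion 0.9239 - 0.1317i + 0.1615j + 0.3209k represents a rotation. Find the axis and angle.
axis = (-0.3442, 0.4221, 0.8387), θ = π/4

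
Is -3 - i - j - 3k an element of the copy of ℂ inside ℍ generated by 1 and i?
No. The quaternion -3 - i - j - 3k has j-coefficient y = -1 and k-coefficient z = -3, not both zero, so it does not lie in the complex subalgebra spanned by 1 and i.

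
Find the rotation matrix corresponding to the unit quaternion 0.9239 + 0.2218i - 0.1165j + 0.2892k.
[[0.8056, -0.5861, -0.087], [0.4827, 0.7343, -0.4772], [0.3436, 0.3425, 0.8745]]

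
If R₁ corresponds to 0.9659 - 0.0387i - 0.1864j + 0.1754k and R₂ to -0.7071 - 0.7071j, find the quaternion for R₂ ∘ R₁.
-0.8148 - 0.0967i - 0.5512j - 0.1514k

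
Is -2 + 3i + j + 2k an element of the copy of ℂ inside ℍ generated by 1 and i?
No. The quaternion -2 + 3i + j + 2k has j-coefficient y = 1 and k-coefficient z = 2, not both zero, so it does not lie in the complex subalgebra spanned by 1 and i.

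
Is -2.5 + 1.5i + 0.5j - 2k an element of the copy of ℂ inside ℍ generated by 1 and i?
No. The quaternion -2.5 + 1.5i + 0.5j - 2k has j-coefficient y = 0.5 and k-coefficient z = -2, not both zero, so it does not lie in the complex subalgebra spanned by 1 and i.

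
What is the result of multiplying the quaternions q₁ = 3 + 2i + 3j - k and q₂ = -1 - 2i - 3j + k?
11 - 8i - 12j + 4k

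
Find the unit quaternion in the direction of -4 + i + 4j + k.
-0.686 + 0.1715i + 0.686j + 0.1715k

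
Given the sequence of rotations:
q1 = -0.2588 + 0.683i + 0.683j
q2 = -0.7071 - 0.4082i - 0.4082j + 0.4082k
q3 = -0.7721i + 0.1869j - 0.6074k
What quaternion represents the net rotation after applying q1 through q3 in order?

q2 · q1 = 0.7406 - 0.6561i - 0.0985j - 0.1056k
q3 · q2 · q1 = -0.5523 - 0.6514i + 0.4554j - 0.2512k
-0.5523 - 0.6514i + 0.4554j - 0.2512k


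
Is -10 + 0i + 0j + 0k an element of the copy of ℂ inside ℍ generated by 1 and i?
Yes. The quaternion -10 has j- and k-coefficients y = z = 0, so it lies in the complex subalgebra spanned by 1 and i.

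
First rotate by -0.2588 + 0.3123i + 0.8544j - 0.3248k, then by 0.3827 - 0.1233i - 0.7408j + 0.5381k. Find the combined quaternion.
0.7472 - 0.0677i + 0.6467j - 0.1376k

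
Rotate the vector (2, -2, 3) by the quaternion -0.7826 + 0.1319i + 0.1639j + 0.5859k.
(-1.707, -1.109, 3.585)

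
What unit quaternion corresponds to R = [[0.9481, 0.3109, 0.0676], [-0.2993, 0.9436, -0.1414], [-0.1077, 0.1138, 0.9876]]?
0.9848 + 0.0648i + 0.0445j - 0.1549k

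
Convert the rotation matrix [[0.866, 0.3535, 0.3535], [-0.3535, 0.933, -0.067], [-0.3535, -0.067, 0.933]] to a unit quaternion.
0.9659 + 0.183j - 0.183k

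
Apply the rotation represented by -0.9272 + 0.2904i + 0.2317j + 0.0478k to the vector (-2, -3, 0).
(-2.446, -2.572, 0.634)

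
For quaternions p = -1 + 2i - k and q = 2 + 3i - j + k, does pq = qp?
No: pq = -7 - 4j - 5k ≠ -7 + 2i + 6j - k = qp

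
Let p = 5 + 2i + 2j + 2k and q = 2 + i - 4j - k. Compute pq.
18 + 15i - 12j - 11k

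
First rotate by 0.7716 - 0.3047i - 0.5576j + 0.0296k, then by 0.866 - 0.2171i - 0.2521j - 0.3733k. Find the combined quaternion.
0.4725 - 0.647i - 0.5572j - 0.2182k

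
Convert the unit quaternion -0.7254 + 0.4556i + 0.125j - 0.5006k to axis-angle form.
axis = (0.6619, 0.1816, -0.7273), θ = 273°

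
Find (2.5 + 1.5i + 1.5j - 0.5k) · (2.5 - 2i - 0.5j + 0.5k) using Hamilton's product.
10.25 - 0.75i + 2.75j + 2.25k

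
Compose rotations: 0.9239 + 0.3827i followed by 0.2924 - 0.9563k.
0.2701 + 0.1119i - 0.366j - 0.8835k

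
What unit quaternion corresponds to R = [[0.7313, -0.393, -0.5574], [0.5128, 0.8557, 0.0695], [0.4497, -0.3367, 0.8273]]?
0.9239 - 0.1099i - 0.2725j + 0.2451k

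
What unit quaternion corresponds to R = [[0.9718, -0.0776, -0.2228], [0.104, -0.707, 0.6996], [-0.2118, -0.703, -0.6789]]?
-0.3827 + 0.9162i + 0.0072j - 0.1186k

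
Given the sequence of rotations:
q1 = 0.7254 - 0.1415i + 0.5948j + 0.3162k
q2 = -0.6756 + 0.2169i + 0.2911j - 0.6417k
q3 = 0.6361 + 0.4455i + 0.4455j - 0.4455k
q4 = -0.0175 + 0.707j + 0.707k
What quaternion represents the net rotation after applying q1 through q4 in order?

q2 · q1 = -0.4296 + 0.7267i - 0.1685j - 0.5089k
q3 · q2 · q1 = -0.7487 - 0.0309i - 0.3956j - 0.5311k
q4 · q3 · q2 · q1 = 0.6683 - 0.0953i - 0.5443j - 0.4982k
0.6683 - 0.0953i - 0.5443j - 0.4982k


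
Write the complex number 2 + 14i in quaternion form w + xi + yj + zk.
2 + 14i + 0j + 0k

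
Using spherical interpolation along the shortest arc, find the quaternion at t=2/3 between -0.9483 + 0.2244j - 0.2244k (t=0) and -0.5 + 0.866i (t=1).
-0.7519 + 0.647i + 0.0895j - 0.0895k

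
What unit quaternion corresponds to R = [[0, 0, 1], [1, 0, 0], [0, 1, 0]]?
0.5 + 0.5i + 0.5j + 0.5k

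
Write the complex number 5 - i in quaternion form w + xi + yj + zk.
5 - i + 0j + 0k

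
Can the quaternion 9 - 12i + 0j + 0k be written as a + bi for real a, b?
Yes. The quaternion 9 - 12i has j- and k-coefficients y = z = 0, so it lies in the complex subalgebra spanned by 1 and i.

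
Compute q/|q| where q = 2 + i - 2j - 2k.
0.5547 + 0.2774i - 0.5547j - 0.5547k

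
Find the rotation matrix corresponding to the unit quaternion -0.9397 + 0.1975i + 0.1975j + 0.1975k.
[[0.844, 0.4492, -0.2932], [-0.2932, 0.844, 0.4492], [0.4492, -0.2932, 0.844]]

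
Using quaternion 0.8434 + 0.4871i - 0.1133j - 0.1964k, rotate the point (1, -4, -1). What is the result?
(0.396, -1.458, -3.965)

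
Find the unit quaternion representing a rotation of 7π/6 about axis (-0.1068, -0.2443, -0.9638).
-0.2588 - 0.1032i - 0.236j - 0.931k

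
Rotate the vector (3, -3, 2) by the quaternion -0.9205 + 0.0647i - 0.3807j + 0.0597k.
(3.344, -3.284, -0.182)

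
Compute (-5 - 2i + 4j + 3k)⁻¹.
-0.0926 + 0.037i - 0.0741j - 0.0556k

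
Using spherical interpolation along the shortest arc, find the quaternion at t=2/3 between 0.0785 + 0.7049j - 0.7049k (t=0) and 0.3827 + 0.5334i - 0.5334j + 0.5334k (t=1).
-0.2411 - 0.376i + 0.6327j - 0.6327k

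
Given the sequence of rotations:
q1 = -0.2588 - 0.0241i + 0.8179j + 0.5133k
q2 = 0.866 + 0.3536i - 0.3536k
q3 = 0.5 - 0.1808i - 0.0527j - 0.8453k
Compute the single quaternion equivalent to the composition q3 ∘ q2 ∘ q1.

q2 · q1 = -0.0341 + 0.1768i + 0.5353j + 0.8252k
q3 · q2 · q1 = 0.7407 + 0.5036i + 0.2692j + 0.354k
0.7407 + 0.5036i + 0.2692j + 0.354k


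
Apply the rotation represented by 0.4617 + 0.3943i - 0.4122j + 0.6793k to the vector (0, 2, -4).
(-2.525, 3.229, -1.789)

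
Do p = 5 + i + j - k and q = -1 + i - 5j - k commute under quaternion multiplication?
No: pq = -2 - 2i - 26j - 10k ≠ -2 + 10i - 26j + 2k = qp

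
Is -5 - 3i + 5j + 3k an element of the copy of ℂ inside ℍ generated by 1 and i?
No. The quaternion -5 - 3i + 5j + 3k has j-coefficient y = 5 and k-coefficient z = 3, not both zero, so it does not lie in the complex subalgebra spanned by 1 and i.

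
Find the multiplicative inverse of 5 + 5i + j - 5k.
0.0658 - 0.0658i - 0.0132j + 0.0658k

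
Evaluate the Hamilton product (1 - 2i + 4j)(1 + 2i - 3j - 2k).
17 - 8i - 3j - 4k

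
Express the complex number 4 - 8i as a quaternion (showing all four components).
4 - 8i + 0j + 0k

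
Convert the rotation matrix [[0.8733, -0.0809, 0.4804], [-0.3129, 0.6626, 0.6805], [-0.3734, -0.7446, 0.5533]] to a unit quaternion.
0.8788 - 0.4054i + 0.2429j - 0.066k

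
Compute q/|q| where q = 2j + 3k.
0.5547j + 0.8321k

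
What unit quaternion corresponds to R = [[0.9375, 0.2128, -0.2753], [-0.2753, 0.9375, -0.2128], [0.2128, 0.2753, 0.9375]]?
0.9763 + 0.125i - 0.125j - 0.125k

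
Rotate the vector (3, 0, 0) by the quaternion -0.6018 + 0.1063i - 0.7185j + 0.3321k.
(-0.759, -1.657, -2.383)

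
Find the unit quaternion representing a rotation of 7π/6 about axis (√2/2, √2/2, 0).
-0.2588 + 0.683i + 0.683j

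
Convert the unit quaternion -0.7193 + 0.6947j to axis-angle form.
axis = (0, 1, 0), θ = 272°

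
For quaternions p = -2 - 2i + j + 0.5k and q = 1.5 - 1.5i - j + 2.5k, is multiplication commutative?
No: pq = -6.25 + 3i + 7.75j - 0.75k ≠ -6.25 - 3i - 0.75j - 7.75k = qp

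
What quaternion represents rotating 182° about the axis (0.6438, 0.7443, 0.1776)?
-0.0175 + 0.6437i + 0.7442j + 0.1776k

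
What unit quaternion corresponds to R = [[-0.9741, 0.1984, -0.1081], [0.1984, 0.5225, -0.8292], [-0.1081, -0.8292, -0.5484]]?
0.1137i + 0.8725j - 0.4752k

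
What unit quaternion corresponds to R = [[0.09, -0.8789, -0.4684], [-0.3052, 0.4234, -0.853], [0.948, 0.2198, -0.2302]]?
0.5664 + 0.4735i - 0.6252j + 0.2532k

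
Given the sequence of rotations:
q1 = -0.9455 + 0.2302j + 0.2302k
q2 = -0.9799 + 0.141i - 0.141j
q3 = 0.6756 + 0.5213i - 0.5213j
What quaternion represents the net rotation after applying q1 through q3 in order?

q2 · q1 = 0.959 - 0.1658i - 0.1247j - 0.1931k
q3 · q2 · q1 = 0.6693 + 0.4886i - 0.4835j - 0.2819k
0.6693 + 0.4886i - 0.4835j - 0.2819k


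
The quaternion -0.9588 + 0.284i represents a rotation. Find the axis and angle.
axis = (1, 0, 0), θ = 327°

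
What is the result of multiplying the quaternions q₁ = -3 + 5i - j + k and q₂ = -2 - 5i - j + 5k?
25 + i - 25j - 27k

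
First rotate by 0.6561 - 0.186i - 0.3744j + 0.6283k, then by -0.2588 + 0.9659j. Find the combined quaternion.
0.1918 + 0.655i + 0.7306j + 0.0171k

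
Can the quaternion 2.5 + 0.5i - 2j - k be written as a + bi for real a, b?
No. The quaternion 2.5 + 0.5i - 2j - k has j-coefficient y = -2 and k-coefficient z = -1, not both zero, so it does not lie in the complex subalgebra spanned by 1 and i.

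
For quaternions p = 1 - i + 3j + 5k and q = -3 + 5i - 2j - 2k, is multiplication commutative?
No: pq = 18 + 12i + 12j - 30k ≠ 18 + 4i - 34j - 4k = qp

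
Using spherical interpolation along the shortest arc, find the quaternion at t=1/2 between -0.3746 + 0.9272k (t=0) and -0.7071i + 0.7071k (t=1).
-0.2059 - 0.3886i + 0.8981k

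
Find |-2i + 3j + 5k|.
√38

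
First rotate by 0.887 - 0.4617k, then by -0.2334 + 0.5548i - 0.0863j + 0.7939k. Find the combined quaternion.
0.1595 + 0.532i + 0.1796j + 0.812k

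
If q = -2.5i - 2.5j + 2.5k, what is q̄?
2.5i + 2.5j - 2.5k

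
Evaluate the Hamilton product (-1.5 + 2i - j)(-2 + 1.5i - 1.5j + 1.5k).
-1.5 - 7.75i + 1.25j - 3.75k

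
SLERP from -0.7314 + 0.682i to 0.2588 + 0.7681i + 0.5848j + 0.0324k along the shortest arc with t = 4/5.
0.0397 + 0.8548i + 0.5167j + 0.0286k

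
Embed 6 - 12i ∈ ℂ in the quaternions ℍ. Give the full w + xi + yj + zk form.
6 - 12i + 0j + 0k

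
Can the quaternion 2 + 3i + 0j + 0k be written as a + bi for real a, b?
Yes. The quaternion 2 + 3i has j- and k-coefficients y = z = 0, so it lies in the complex subalgebra spanned by 1 and i.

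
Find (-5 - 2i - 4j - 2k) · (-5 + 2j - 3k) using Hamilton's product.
27 + 26i + 4j + 21k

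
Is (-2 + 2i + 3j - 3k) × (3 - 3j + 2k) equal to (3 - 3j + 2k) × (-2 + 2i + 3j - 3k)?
No: pq = 9 + 3i + 11j - 19k ≠ 9 + 9i + 19j - 7k = qp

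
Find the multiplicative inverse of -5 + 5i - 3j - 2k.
-0.0794 - 0.0794i + 0.0476j + 0.0317k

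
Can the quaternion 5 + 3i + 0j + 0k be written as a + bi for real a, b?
Yes. The quaternion 5 + 3i has j- and k-coefficients y = z = 0, so it lies in the complex subalgebra spanned by 1 and i.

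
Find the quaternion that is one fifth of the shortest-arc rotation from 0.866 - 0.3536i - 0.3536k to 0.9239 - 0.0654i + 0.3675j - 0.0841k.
0.8997 - 0.3019i + 0.0772j - 0.3058k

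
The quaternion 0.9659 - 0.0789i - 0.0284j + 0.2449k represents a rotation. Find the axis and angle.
axis = (-0.3048, -0.1097, 0.9461), θ = π/6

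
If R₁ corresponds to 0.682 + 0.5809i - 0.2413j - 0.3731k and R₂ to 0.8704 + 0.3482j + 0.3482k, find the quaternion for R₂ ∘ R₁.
0.8075 + 0.4597i + 0.2297j - 0.2895k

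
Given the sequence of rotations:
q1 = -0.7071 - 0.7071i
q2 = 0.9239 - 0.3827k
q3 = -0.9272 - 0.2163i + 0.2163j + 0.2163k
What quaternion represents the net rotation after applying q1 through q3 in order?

q2 · q1 = -0.6533 - 0.6533i + 0.2706j + 0.2706k
q3 · q2 · q1 = 0.3474 + 0.747i - 0.475j - 0.3094k
0.3474 + 0.747i - 0.475j - 0.3094k


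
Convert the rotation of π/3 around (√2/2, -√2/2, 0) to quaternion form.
0.866 + 0.3536i - 0.3536j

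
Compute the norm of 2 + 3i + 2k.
√17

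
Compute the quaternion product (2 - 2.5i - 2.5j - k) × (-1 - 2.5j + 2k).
-6.25 - 5i + 2.5j + 11.25k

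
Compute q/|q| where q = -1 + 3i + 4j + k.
-0.1925 + 0.5774i + 0.7698j + 0.1925k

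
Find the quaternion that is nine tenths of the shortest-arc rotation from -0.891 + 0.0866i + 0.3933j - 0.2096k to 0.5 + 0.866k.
-0.5641 + 0.0099i + 0.045j - 0.8244k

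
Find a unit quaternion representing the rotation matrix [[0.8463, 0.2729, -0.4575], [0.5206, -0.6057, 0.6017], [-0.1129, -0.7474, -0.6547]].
-0.3827 + 0.8813i + 0.2251j - 0.1618k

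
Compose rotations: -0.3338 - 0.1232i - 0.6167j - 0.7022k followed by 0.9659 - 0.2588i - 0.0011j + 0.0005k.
-0.3546 - 0.0315i - 0.7771j - 0.519k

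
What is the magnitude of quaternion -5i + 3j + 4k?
√50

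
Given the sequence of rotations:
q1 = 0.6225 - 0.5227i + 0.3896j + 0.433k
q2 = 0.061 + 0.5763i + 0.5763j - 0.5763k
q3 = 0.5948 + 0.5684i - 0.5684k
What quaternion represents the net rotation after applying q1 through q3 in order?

q2 · q1 = 0.3642 + 0.8009i + 0.4342j + 0.1934k
q3 · q2 · q1 = -0.1287 + 0.9302i - 0.3069j + 0.1548k
-0.1287 + 0.9302i - 0.3069j + 0.1548k


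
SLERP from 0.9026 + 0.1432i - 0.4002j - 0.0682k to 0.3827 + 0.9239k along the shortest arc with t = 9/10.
0.4856 + 0.0191i - 0.0534j + 0.8723k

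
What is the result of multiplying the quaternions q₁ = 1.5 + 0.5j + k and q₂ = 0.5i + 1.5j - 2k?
1.25 - 1.75i + 2.75j - 3.25k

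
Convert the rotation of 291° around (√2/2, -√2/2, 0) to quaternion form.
-0.8241 + 0.4005i - 0.4005j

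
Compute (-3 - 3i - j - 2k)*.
-3 + 3i + j + 2k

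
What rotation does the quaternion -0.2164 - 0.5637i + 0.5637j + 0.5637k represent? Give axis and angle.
axis = (-√3/3, √3/3, √3/3), θ = 205°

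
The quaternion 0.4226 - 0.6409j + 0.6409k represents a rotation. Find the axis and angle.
axis = (0, -√2/2, √2/2), θ = 130°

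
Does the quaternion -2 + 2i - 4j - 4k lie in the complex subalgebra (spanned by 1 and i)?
No. The quaternion -2 + 2i - 4j - 4k has j-coefficient y = -4 and k-coefficient z = -4, not both zero, so it does not lie in the complex subalgebra spanned by 1 and i.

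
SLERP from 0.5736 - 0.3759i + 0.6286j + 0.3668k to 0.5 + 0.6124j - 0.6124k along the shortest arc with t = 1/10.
0.6002 - 0.3528i + 0.6657j + 0.2686k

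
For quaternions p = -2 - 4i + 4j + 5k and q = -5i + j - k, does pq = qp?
No: pq = -19 + i - 31j + 18k ≠ -19 + 19i + 27j - 14k = qp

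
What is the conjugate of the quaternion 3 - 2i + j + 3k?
3 + 2i - j - 3k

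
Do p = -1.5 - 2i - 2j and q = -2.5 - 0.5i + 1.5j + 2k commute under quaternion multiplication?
No: pq = 5.75 + 1.75i + 6.75j - 7k ≠ 5.75 + 9.75i - 1.25j + k = qp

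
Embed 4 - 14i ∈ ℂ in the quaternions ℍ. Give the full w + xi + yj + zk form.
4 - 14i + 0j + 0k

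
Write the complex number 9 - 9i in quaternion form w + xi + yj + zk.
9 - 9i + 0j + 0k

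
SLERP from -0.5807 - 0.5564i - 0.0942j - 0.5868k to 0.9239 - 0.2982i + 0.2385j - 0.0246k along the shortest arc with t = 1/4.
-0.7771 - 0.3721i - 0.154j - 0.4837k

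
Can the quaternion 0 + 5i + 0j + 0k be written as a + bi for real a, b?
Yes. The quaternion 5i has j- and k-coefficients y = z = 0, so it lies in the complex subalgebra spanned by 1 and i.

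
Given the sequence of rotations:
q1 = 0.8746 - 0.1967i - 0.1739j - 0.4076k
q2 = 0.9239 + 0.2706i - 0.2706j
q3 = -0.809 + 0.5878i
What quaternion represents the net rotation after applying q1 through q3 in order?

q2 · q1 = 0.8142 + 0.1652i - 0.287j - 0.4769k
q3 · q2 · q1 = -0.7558 + 0.3449i + 0.5125j + 0.2171k
-0.7558 + 0.3449i + 0.5125j + 0.2171k


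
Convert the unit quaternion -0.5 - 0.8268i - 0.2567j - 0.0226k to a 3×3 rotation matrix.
[[0.8672, 0.4019, 0.2941], [0.4471, -0.3682, -0.8152], [-0.2193, 0.8384, -0.499]]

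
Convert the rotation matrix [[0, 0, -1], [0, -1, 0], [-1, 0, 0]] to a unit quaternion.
-0.7071i + 0.7071k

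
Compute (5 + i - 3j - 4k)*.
5 - i + 3j + 4k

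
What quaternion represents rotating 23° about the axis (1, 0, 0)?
0.9799 + 0.1994i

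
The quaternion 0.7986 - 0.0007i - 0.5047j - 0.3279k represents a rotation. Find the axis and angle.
axis = (-0.0012, -0.8386, -0.5448), θ = 74°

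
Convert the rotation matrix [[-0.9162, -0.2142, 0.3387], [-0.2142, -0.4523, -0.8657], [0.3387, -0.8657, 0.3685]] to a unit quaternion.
0.2047i - 0.5233j + 0.8272k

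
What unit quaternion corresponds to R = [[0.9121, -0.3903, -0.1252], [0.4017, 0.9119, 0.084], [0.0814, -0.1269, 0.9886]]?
0.9763 - 0.054i - 0.0529j + 0.2028k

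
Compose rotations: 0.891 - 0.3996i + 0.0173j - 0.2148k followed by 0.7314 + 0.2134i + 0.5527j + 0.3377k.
0.7999 - 0.2267i + 0.416j + 0.3683k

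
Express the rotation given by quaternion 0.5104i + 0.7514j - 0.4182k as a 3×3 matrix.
[[-0.479, 0.767, -0.4269], [0.767, 0.1292, -0.6285], [-0.4269, -0.6285, -0.6502]]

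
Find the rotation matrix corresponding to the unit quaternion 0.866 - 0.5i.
[[1, 0, 0], [0, 0.5, 0.866], [0, -0.866, 0.5]]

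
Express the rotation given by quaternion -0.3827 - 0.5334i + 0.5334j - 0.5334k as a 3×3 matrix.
[[-0.1381, -0.9773, 0.1608], [-0.1608, -0.1381, -0.9773], [0.9773, -0.1608, -0.1381]]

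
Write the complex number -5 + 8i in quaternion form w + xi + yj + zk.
-5 + 8i + 0j + 0k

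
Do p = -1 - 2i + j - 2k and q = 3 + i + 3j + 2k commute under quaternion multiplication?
No: pq = i + 2j - 15k ≠ -15i - 2j - k = qp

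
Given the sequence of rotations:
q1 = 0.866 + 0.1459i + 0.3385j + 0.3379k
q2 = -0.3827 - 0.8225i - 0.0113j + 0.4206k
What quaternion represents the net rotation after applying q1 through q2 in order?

q2 · q1 = -0.3497 - 0.9143i + 0.2j - 0.0418k
-0.3497 - 0.9143i + 0.2j - 0.0418k


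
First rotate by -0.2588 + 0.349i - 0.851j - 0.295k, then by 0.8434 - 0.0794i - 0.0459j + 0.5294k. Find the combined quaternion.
-0.0734 + 0.779i - 0.5445j - 0.3022k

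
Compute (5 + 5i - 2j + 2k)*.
5 - 5i + 2j - 2k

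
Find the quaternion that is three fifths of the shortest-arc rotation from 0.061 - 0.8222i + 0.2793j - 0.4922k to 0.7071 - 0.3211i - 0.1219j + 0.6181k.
-0.5292 - 0.2189i + 0.2587j - 0.7779k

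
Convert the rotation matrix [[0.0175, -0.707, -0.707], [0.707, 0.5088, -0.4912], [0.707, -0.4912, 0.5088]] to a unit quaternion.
0.7133 - 0.4956j + 0.4956k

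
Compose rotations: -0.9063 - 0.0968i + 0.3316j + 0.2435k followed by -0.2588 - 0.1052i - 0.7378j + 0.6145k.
0.3194 - 0.263i + 0.549j - 0.7262k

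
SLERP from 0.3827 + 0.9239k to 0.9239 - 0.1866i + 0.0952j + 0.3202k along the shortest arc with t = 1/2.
0.7194 - 0.1027i + 0.0524j + 0.685k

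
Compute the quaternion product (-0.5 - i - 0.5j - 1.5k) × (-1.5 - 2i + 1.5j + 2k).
2.5 + 3.75i + 5j - 1.25k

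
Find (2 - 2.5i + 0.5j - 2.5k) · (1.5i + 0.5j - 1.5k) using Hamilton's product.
-0.25 + 3.5i - 6.5j - 5k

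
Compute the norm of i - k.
√2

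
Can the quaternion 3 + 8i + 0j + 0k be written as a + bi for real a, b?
Yes. The quaternion 3 + 8i has j- and k-coefficients y = z = 0, so it lies in the complex subalgebra spanned by 1 and i.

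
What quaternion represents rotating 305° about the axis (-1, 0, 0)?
-0.887 - 0.4617i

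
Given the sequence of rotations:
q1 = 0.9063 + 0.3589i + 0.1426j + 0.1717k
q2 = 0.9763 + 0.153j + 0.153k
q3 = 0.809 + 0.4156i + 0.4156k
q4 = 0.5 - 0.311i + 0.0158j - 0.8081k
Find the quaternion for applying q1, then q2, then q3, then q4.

q2 · q1 = 0.8367 + 0.3548i + 0.3328j + 0.2514k
q3 · q2 · q1 = 0.425 + 0.4965i + 0.3122j + 0.6894k
q4 · q3 · q2 · q1 = 0.9191 + 0.3793i - 0.024j - 0.1037k
0.9191 + 0.3793i - 0.024j - 0.1037k


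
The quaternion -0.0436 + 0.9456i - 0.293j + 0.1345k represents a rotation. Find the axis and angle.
axis = (0.9465, -0.2933, 0.1346), θ = 185°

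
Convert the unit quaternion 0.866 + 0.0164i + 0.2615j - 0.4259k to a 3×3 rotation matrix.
[[0.5005, 0.7462, 0.4389], [-0.7291, 0.6367, -0.2512], [-0.4669, -0.1943, 0.8627]]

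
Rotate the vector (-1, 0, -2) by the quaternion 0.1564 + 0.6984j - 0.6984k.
(0.514, 2.17, 0.17)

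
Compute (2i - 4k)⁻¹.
-0.1i + 0.2k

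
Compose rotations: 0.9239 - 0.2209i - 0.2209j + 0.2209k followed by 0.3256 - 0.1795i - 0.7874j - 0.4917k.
0.1959 - 0.5203i - 0.6511j - 0.5166k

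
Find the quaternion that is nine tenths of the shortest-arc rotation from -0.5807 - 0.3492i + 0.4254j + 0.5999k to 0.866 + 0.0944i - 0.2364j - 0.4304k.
-0.845 - 0.1217i + 0.2583j + 0.4522k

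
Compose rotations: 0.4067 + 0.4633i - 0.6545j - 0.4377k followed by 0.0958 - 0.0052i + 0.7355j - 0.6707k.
0.2292 - 0.7186i - 0.0766j - 0.6521k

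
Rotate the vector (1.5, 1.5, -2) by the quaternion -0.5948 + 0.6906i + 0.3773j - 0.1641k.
(2.832, -0.332, -0.608)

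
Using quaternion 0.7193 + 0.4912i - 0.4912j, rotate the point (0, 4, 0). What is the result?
(-1.93, 2.07, 2.827)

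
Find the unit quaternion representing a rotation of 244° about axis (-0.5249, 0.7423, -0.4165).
-0.5299 - 0.4451i + 0.6295j - 0.3532k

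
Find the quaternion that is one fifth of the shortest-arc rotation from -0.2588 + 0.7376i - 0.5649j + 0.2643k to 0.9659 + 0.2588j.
-0.4687 + 0.6443i - 0.5585j + 0.2309k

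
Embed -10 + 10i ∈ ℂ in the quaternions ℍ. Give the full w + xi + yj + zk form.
-10 + 10i + 0j + 0k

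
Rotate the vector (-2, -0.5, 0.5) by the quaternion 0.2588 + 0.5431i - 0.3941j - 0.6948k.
(0.107, 1.986, 0.737)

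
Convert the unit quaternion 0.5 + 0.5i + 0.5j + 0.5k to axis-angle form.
axis = (√3/3, √3/3, √3/3), θ = 2π/3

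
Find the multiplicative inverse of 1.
1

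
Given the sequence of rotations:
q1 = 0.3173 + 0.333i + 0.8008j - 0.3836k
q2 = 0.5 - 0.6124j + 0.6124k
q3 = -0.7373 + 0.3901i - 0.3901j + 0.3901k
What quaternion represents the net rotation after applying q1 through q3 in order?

q2 · q1 = 0.884 - 0.089i + 0.41j + 0.2064k
q3 · q2 · q1 = -0.5376 + 0.17i - 0.7624j + 0.3179k
-0.5376 + 0.17i - 0.7624j + 0.3179k


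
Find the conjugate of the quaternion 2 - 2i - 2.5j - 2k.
2 + 2i + 2.5j + 2k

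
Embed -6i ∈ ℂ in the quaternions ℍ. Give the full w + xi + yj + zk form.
0 - 6i + 0j + 0k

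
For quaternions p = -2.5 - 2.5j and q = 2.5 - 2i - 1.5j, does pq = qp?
No: pq = -10 + 5i - 2.5j - 5k ≠ -10 + 5i - 2.5j + 5k = qp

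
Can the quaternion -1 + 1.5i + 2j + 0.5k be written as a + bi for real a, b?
No. The quaternion -1 + 1.5i + 2j + 0.5k has j-coefficient y = 2 and k-coefficient z = 0.5, not both zero, so it does not lie in the complex subalgebra spanned by 1 and i.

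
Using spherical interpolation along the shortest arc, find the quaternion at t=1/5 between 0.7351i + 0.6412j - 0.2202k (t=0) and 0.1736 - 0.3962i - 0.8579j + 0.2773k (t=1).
-0.0358 + 0.677i + 0.6963j - 0.2356k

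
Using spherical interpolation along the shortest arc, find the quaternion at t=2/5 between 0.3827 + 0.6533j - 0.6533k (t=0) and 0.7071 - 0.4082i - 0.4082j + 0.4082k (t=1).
-0.0856 + 0.2109i + 0.6885j - 0.6885k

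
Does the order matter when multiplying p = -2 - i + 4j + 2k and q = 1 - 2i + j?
Yes: pq = -8 + i - 2j + 9k ≠ -8 + 5i + 6j - 5k = qp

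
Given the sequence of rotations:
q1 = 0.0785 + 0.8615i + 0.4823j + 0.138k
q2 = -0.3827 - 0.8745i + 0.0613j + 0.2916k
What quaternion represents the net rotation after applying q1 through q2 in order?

q2 · q1 = 0.6535 - 0.5305i + 0.1921j - 0.5045k
0.6535 - 0.5305i + 0.1921j - 0.5045k


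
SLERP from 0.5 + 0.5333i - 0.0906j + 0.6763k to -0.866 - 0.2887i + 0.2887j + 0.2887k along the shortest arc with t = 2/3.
0.8606 + 0.4366i - 0.2559j + 0.0572k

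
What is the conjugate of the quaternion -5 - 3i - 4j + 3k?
-5 + 3i + 4j - 3k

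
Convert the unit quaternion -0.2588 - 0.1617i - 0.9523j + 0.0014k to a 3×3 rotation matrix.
[[-0.8138, 0.3087, 0.4925], [0.3072, 0.9477, -0.0864], [-0.4934, 0.081, -0.866]]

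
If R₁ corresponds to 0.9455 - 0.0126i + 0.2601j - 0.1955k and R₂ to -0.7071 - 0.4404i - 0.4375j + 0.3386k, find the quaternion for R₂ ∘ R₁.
-0.4941 - 0.41i - 0.6879j + 0.3383k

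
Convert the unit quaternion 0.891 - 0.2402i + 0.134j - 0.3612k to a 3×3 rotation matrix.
[[0.7032, 0.5793, 0.4123], [-0.708, 0.6237, 0.3312], [-0.0653, -0.5248, 0.8487]]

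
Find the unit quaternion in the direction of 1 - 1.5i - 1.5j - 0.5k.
0.417 - 0.6255i - 0.6255j - 0.2085k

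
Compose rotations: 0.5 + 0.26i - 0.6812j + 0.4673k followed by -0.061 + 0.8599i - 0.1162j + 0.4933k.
-0.5637 + 0.6958i - 0.2901j - 0.3374k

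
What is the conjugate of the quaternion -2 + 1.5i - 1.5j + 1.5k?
-2 - 1.5i + 1.5j - 1.5k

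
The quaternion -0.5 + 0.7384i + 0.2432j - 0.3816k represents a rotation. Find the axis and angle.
axis = (0.8526, 0.2808, -0.4406), θ = 4π/3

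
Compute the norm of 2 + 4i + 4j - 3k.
√45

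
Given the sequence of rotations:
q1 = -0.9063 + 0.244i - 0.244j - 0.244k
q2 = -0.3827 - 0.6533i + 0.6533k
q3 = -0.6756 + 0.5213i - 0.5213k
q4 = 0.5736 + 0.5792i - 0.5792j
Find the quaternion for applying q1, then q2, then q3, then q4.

q2 · q1 = 0.6657 + 0.6581i + 0.0934j - 0.3393k
q3 · q2 · q1 = -0.9697 - 0.0489i - 0.2293j - 0.0691k
q4 · q3 · q2 · q1 = -0.6607 - 0.5497i + 0.4701j - 0.2008k
-0.6607 - 0.5497i + 0.4701j - 0.2008k


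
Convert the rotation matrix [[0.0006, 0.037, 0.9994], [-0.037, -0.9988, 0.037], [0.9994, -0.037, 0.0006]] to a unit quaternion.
-0.0262 + 0.7069i + 0.7069k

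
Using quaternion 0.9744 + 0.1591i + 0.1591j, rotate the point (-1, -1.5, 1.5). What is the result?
(-0.56, -1.94, 1.193)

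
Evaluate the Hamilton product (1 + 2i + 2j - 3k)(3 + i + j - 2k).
-7 + 6i + 8j - 11k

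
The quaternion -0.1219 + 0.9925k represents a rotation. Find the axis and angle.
axis = (0, 0, 1), θ = 194°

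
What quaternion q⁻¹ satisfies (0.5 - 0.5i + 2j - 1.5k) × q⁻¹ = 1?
0.0741 + 0.0741i - 0.2963j + 0.2222k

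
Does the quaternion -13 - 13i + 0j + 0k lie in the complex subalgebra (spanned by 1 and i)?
Yes. The quaternion -13 - 13i has j- and k-coefficients y = z = 0, so it lies in the complex subalgebra spanned by 1 and i.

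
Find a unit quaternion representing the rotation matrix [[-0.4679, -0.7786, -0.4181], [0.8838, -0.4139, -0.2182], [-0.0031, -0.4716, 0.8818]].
0.5 - 0.1267i - 0.2075j + 0.8312k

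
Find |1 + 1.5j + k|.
2.062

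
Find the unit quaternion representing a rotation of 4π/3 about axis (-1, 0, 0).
-0.5 - 0.866i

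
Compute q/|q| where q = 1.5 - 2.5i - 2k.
0.4243 - 0.7071i - 0.5657k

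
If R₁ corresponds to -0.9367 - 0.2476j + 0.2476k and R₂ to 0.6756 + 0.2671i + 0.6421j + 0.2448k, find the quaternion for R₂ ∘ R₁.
-0.5345 - 0.0306i - 0.8349j - 0.1282k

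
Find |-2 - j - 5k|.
√30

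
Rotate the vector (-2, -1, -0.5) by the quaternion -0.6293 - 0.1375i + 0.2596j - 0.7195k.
(1.382, -1.322, -1.262)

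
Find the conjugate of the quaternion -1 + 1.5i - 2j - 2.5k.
-1 - 1.5i + 2j + 2.5k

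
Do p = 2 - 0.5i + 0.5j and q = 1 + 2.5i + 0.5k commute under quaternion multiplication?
No: pq = 3.25 + 4.75i + 0.75j - 0.25k ≠ 3.25 + 4.25i + 0.25j + 2.25k = qp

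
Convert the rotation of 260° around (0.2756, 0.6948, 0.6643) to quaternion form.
-0.6428 + 0.2111i + 0.5322j + 0.5089k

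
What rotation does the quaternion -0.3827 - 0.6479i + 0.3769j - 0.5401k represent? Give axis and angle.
axis = (-0.7013, 0.408, -0.5846), θ = 5π/4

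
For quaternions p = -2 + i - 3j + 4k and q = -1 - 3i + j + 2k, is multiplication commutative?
No: pq = -5i - 13j - 16k ≠ 15i + 15j = qp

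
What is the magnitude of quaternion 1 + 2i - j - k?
√7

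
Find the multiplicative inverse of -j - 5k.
0.0385j + 0.1923k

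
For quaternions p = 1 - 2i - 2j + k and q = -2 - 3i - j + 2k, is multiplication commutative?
No: pq = -12 - 2i + 4j - 4k ≠ -12 + 4i + 2j + 4k = qp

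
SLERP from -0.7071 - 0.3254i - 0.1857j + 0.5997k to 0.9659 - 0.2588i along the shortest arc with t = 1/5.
-0.82 - 0.2152i - 0.1569j + 0.5066k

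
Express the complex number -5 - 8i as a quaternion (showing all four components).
-5 - 8i + 0j + 0k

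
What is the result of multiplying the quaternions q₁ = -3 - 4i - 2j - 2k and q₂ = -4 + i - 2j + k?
14 + 7i + 16j + 15k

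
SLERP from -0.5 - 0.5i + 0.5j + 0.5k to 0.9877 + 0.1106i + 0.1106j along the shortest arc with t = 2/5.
-0.8049 - 0.392i + 0.2879j + 0.34k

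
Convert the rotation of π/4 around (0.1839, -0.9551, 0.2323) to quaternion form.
0.9239 + 0.0704i - 0.3655j + 0.0889k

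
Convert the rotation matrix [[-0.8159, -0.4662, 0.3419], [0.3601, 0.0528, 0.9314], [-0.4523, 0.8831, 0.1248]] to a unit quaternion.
0.3007 - 0.0402i + 0.6603j + 0.687k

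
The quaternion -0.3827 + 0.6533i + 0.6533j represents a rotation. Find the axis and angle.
axis = (√2/2, √2/2, 0), θ = 5π/4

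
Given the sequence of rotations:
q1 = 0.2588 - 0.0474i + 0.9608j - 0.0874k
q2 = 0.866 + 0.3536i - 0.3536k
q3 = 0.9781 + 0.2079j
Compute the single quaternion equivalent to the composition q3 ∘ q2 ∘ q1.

q2 · q1 = 0.21 + 0.3902i + 0.8797j + 0.1725k
q3 · q2 · q1 = 0.0225 + 0.4175i + 0.9041j + 0.0876k
0.0225 + 0.4175i + 0.9041j + 0.0876k


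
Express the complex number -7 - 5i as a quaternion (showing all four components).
-7 - 5i + 0j + 0k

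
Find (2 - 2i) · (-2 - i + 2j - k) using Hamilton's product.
-6 + 2i + 2j - 6k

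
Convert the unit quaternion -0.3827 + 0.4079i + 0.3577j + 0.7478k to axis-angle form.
axis = (0.4415, 0.3872, 0.8094), θ = 5π/4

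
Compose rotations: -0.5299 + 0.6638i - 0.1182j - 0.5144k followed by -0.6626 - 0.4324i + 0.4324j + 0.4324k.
0.9117 - 0.382i - 0.0862j - 0.1242k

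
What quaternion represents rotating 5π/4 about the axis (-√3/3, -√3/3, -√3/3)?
-0.3827 - 0.5334i - 0.5334j - 0.5334k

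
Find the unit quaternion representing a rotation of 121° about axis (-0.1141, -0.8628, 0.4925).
0.4924 - 0.0993i - 0.7509j + 0.4287k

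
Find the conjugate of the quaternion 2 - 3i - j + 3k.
2 + 3i + j - 3k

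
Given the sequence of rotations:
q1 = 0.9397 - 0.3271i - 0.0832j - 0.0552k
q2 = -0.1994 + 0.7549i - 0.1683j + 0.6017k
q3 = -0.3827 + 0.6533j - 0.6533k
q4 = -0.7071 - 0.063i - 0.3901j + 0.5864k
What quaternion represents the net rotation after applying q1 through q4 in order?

q2 · q1 = 0.0788 + 0.834i - 0.2967j + 0.4586k
q3 · q2 · q1 = 0.4633 - 0.2134i - 0.3798j - 0.7718k
q4 · q3 · q2 · q1 = -0.0366 + 0.6455i - 0.0859j + 0.7581k
-0.0366 + 0.6455i - 0.0859j + 0.7581k


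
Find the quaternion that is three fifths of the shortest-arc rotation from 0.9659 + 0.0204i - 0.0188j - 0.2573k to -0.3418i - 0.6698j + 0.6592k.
0.5221 + 0.2699i + 0.4971j - 0.6383k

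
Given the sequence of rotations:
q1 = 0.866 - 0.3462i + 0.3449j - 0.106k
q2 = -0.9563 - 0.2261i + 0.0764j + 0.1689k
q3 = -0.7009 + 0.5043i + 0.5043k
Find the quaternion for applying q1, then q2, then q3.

q2 · q1 = -0.9149 + 0.0689i - 0.3461j + 0.1961k
q3 · q2 · q1 = 0.5076 - 0.3351i + 0.1784j - 0.7734k
0.5076 - 0.3351i + 0.1784j - 0.7734k


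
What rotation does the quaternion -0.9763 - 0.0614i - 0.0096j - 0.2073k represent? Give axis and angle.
axis = (-0.2837, -0.0444, -0.9579), θ = 335°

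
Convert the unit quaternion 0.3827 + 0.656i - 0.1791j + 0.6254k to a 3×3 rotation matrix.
[[0.1536, -0.7137, 0.6834], [0.2437, -0.6429, -0.7261], [0.9576, 0.2781, 0.0752]]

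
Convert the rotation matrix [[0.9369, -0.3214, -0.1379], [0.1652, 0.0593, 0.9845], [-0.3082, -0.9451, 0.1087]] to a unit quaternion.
0.7254 - 0.665i + 0.0587j + 0.1677k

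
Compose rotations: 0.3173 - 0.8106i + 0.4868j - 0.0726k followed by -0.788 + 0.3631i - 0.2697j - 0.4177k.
0.1453 + 0.9769i - 0.1042j - 0.1172k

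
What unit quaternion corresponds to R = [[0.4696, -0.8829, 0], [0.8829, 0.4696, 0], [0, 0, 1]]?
0.8572 + 0.515k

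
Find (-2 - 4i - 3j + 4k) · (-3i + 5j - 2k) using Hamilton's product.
11 - 8i - 30j - 25k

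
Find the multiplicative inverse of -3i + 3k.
0.1667i - 0.1667k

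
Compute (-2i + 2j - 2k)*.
2i - 2j + 2k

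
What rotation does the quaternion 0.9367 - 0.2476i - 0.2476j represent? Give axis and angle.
axis = (-√2/2, -√2/2, 0), θ = 41°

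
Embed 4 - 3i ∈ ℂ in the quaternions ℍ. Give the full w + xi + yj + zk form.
4 - 3i + 0j + 0k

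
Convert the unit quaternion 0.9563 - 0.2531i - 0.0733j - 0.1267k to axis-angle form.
axis = (-0.8657, -0.2507, -0.4333), θ = 34°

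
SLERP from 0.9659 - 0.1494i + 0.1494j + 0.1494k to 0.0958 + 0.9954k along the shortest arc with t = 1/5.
0.895 - 0.1344i + 0.1344j + 0.4035k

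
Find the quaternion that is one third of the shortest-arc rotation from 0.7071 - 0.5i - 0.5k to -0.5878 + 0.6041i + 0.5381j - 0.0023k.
0.7134 - 0.5732i - 0.1963j - 0.352k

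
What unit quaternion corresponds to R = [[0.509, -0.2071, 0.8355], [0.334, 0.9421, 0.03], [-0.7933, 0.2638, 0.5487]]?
0.866 + 0.0675i + 0.4702j + 0.1562k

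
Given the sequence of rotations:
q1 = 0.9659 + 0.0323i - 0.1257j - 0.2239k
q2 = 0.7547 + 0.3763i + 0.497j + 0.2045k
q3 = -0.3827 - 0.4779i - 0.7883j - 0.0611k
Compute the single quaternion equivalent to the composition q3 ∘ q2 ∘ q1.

q2 · q1 = 0.8251 + 0.3023i + 0.476j - 0.0348k
q3 · q2 · q1 = 0.2018 - 0.4535i - 0.8677j - 0.0263k
0.2018 - 0.4535i - 0.8677j - 0.0263k


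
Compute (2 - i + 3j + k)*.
2 + i - 3j - k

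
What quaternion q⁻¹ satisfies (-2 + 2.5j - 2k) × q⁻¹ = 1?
-0.1404 - 0.1754j + 0.1404k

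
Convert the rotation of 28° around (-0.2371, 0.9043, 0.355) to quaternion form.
0.9703 - 0.0574i + 0.2188j + 0.0859k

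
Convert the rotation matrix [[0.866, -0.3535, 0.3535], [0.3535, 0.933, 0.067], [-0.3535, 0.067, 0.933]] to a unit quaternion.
0.9659 + 0.183j + 0.183k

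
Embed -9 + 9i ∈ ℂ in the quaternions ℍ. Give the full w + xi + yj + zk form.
-9 + 9i + 0j + 0k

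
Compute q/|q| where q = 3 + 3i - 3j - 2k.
0.5388 + 0.5388i - 0.5388j - 0.3592k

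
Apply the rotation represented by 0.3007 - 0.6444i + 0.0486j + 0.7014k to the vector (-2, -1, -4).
(3.961, -1.727, 1.527)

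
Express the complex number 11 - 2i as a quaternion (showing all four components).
11 - 2i + 0j + 0k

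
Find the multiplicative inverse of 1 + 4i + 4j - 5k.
0.0172 - 0.069i - 0.069j + 0.0862k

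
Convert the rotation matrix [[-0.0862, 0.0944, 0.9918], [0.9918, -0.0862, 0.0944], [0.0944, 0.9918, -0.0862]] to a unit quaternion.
0.4305 + 0.5211i + 0.5211j + 0.5211k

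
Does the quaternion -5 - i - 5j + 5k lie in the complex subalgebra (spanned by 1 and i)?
No. The quaternion -5 - i - 5j + 5k has j-coefficient y = -5 and k-coefficient z = 5, not both zero, so it does not lie in the complex subalgebra spanned by 1 and i.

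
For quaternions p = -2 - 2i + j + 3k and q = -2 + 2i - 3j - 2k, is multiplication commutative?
No: pq = 17 + 7i + 6j + 2k ≠ 17 - 7i + 2j - 6k = qp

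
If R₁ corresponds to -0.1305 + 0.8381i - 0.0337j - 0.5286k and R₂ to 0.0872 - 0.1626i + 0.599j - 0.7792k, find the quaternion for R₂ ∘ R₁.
-0.2668 - 0.2486i - 0.8201j - 0.441k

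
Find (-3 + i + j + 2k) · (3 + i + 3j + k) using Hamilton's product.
-15 - 5i - 5j + 5k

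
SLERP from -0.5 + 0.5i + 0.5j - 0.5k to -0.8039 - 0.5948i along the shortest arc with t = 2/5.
-0.8347 + 0.0564i + 0.3874j - 0.3874k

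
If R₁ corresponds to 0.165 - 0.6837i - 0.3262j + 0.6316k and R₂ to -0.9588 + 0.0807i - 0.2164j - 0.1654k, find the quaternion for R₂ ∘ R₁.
-0.0692 + 0.4782i + 0.3392j - 0.8071k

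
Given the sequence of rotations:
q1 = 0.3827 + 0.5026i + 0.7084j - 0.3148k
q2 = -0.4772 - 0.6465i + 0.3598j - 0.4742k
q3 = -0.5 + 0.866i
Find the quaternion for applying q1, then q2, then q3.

q2 · q1 = -0.2619 - 0.2646i - 0.6422j - 0.6701k
q3 · q2 · q1 = 0.3601 - 0.0945i + 0.9014j - 0.2211k
0.3601 - 0.0945i + 0.9014j - 0.2211k


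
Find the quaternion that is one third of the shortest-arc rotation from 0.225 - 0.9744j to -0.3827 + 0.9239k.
0.3712 - 0.8175j - 0.4404k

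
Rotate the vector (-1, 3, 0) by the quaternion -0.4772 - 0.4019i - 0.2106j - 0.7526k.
(-1.425, -2.255, 1.698)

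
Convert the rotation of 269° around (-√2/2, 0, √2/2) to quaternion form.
-0.7009 - 0.5043i + 0.5043k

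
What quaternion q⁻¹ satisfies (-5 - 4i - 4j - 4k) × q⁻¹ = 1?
-0.0685 + 0.0548i + 0.0548j + 0.0548k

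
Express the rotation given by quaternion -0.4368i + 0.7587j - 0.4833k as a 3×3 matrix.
[[-0.6184, -0.6628, 0.4222], [-0.6628, 0.1513, -0.7334], [0.4222, -0.7334, -0.5328]]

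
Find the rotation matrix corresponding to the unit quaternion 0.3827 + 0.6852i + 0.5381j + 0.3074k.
[[0.2319, 0.5021, 0.8331], [0.9727, -0.128, -0.1936], [0.0094, 0.8553, -0.5181]]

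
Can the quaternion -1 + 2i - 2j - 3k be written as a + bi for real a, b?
No. The quaternion -1 + 2i - 2j - 3k has j-coefficient y = -2 and k-coefficient z = -3, not both zero, so it does not lie in the complex subalgebra spanned by 1 and i.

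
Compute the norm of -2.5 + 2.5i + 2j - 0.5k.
4.093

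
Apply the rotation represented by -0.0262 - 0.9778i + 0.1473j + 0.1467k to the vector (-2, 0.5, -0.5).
(-1.82, 0.118, 1.083)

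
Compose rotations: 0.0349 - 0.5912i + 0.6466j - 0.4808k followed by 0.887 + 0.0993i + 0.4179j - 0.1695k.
-0.262 - 0.6123i + 0.7361j - 0.1211k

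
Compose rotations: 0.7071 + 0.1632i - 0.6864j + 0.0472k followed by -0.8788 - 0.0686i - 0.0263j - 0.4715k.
-0.606 - 0.5168i + 0.5109j - 0.3235k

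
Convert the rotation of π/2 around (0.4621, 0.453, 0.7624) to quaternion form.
0.7071 + 0.3268i + 0.3203j + 0.5391k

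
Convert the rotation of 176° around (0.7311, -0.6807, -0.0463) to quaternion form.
0.0349 + 0.7307i - 0.6803j - 0.0463k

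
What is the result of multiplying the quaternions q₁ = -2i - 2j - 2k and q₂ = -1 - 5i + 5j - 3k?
-6 + 18i + 6j - 18k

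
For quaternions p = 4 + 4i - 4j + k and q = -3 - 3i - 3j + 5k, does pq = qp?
No: pq = -17 - 41i - 23j - 7k ≠ -17 - 7i + 23j + 41k = qp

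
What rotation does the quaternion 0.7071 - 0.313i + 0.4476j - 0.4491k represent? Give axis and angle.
axis = (-0.4426, 0.633, -0.6351), θ = π/2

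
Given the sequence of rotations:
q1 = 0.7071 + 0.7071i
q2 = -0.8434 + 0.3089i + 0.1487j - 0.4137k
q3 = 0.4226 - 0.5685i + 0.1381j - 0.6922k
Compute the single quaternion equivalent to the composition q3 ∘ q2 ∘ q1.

q2 · q1 = -0.8148 - 0.3779i - 0.1874j - 0.3977k
q3 · q2 · q1 = -0.8086 + 0.1189i - 0.1562j + 0.5547k
-0.8086 + 0.1189i - 0.1562j + 0.5547k
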